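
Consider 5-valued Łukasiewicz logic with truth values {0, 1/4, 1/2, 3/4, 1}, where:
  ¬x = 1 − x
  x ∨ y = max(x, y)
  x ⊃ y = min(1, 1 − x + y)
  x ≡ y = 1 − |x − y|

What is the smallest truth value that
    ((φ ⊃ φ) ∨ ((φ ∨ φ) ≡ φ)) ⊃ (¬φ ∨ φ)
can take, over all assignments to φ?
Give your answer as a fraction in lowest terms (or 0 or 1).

Take φ = 1/2:
φ ⊃ φ = 1/2 ⊃ 1/2 = 1
φ ∨ φ = 1/2 ∨ 1/2 = 1/2
(φ ∨ φ) ≡ φ = 1/2 ≡ 1/2 = 1
(φ ⊃ φ) ∨ ((φ ∨ φ) ≡ φ) = 1 ∨ 1 = 1
¬φ = ¬1/2 = 1/2
¬φ ∨ φ = 1/2 ∨ 1/2 = 1/2
((φ ⊃ φ) ∨ ((φ ∨ φ) ≡ φ)) ⊃ (¬φ ∨ φ) = 1 ⊃ 1/2 = 1/2
No assignment yields a value below 1/2, so this is the minimum.

1/2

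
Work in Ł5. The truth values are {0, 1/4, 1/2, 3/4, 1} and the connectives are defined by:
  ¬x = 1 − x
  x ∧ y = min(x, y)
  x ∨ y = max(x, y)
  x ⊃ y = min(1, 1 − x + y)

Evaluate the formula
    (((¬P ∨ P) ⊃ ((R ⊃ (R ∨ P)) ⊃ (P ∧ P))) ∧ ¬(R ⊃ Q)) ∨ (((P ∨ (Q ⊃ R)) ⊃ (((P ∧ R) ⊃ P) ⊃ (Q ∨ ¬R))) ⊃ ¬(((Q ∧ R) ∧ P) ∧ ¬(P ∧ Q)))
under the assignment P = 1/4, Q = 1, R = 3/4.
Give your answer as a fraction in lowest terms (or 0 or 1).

¬P = ¬1/4 = 3/4
¬P ∨ P = 3/4 ∨ 1/4 = 3/4
R ∨ P = 3/4 ∨ 1/4 = 3/4
R ⊃ (R ∨ P) = 3/4 ⊃ 3/4 = 1
P ∧ P = 1/4 ∧ 1/4 = 1/4
(R ⊃ (R ∨ P)) ⊃ (P ∧ P) = 1 ⊃ 1/4 = 1/4
(¬P ∨ P) ⊃ ((R ⊃ (R ∨ P)) ⊃ (P ∧ P)) = 3/4 ⊃ 1/4 = 1/2
R ⊃ Q = 3/4 ⊃ 1 = 1
¬(R ⊃ Q) = ¬1 = 0
((¬P ∨ P) ⊃ ((R ⊃ (R ∨ P)) ⊃ (P ∧ P))) ∧ ¬(R ⊃ Q) = 1/2 ∧ 0 = 0
Q ⊃ R = 1 ⊃ 3/4 = 3/4
P ∨ (Q ⊃ R) = 1/4 ∨ 3/4 = 3/4
P ∧ R = 1/4 ∧ 3/4 = 1/4
(P ∧ R) ⊃ P = 1/4 ⊃ 1/4 = 1
¬R = ¬3/4 = 1/4
Q ∨ ¬R = 1 ∨ 1/4 = 1
((P ∧ R) ⊃ P) ⊃ (Q ∨ ¬R) = 1 ⊃ 1 = 1
(P ∨ (Q ⊃ R)) ⊃ (((P ∧ R) ⊃ P) ⊃ (Q ∨ ¬R)) = 3/4 ⊃ 1 = 1
Q ∧ R = 1 ∧ 3/4 = 3/4
(Q ∧ R) ∧ P = 3/4 ∧ 1/4 = 1/4
P ∧ Q = 1/4 ∧ 1 = 1/4
¬(P ∧ Q) = ¬1/4 = 3/4
((Q ∧ R) ∧ P) ∧ ¬(P ∧ Q) = 1/4 ∧ 3/4 = 1/4
¬(((Q ∧ R) ∧ P) ∧ ¬(P ∧ Q)) = ¬1/4 = 3/4
((P ∨ (Q ⊃ R)) ⊃ (((P ∧ R) ⊃ P) ⊃ (Q ∨ ¬R))) ⊃ ¬(((Q ∧ R) ∧ P) ∧ ¬(P ∧ Q)) = 1 ⊃ 3/4 = 3/4
(((¬P ∨ P) ⊃ ((R ⊃ (R ∨ P)) ⊃ (P ∧ P))) ∧ ¬(R ⊃ Q)) ∨ (((P ∨ (Q ⊃ R)) ⊃ (((P ∧ R) ⊃ P) ⊃ (Q ∨ ¬R))) ⊃ ¬(((Q ∧ R) ∧ P) ∧ ¬(P ∧ Q))) = 0 ∨ 3/4 = 3/4

3/4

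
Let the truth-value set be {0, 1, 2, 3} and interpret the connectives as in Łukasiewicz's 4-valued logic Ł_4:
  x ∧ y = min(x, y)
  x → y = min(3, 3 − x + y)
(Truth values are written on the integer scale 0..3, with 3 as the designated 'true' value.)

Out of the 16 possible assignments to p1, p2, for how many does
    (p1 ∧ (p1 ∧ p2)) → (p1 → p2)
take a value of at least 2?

p1 = 0, p2 = 0 ↦ 3  ≥
p1 = 0, p2 = 1 ↦ 3  ≥
p1 = 0, p2 = 2 ↦ 3  ≥
p1 = 0, p2 = 3 ↦ 3  ≥
p1 = 1, p2 = 0 ↦ 3  ≥
p1 = 1, p2 = 1 ↦ 3  ≥
p1 = 1, p2 = 2 ↦ 3  ≥
p1 = 1, p2 = 3 ↦ 3  ≥
p1 = 2, p2 = 0 ↦ 3  ≥
p1 = 2, p2 = 1 ↦ 3  ≥
p1 = 2, p2 = 2 ↦ 3  ≥
p1 = 2, p2 = 3 ↦ 3  ≥
p1 = 3, p2 = 0 ↦ 3  ≥
p1 = 3, p2 = 1 ↦ 3  ≥
p1 = 3, p2 = 2 ↦ 3  ≥
p1 = 3, p2 = 3 ↦ 3  ≥
So 16 of the 16 assignments meet the threshold.

16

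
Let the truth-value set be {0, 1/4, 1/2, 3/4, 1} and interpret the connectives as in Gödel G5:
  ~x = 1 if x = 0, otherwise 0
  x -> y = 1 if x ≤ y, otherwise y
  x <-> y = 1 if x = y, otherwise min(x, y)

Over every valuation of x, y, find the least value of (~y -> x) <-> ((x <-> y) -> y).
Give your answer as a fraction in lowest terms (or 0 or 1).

Take x = 1/4, y = 0:
~y = ~0 = 1
~y -> x = 1 -> 1/4 = 1/4
x <-> y = 1/4 <-> 0 = 0
(x <-> y) -> y = 0 -> 0 = 1
(~y -> x) <-> ((x <-> y) -> y) = 1/4 <-> 1 = 1/4
No assignment yields a value below 1/4, so this is the minimum.

1/4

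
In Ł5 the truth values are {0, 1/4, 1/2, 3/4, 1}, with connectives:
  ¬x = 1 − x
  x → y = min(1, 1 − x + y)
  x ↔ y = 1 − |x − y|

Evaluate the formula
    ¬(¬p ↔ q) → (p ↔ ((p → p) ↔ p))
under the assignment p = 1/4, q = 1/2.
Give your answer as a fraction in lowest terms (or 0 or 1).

¬p = ¬1/4 = 3/4
¬p ↔ q = 3/4 ↔ 1/2 = 3/4
¬(¬p ↔ q) = ¬3/4 = 1/4
p → p = 1/4 → 1/4 = 1
(p → p) ↔ p = 1 ↔ 1/4 = 1/4
p ↔ ((p → p) ↔ p) = 1/4 ↔ 1/4 = 1
¬(¬p ↔ q) → (p ↔ ((p → p) ↔ p)) = 1/4 → 1 = 1

1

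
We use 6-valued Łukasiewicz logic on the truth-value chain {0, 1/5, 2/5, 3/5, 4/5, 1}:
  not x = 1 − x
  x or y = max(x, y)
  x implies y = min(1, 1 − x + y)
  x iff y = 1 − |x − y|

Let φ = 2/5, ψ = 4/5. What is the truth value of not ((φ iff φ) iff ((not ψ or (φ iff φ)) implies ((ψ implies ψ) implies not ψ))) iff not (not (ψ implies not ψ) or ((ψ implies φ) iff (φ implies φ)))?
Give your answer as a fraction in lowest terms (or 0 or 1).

3/5

φ iff φ = 2/5 iff 2/5 = 1
not ψ = not 4/5 = 1/5
φ iff φ = 2/5 iff 2/5 = 1
not ψ or (φ iff φ) = 1/5 or 1 = 1
ψ implies ψ = 4/5 implies 4/5 = 1
not ψ = not 4/5 = 1/5
(ψ implies ψ) implies not ψ = 1 implies 1/5 = 1/5
(not ψ or (φ iff φ)) implies ((ψ implies ψ) implies not ψ) = 1 implies 1/5 = 1/5
(φ iff φ) iff ((not ψ or (φ iff φ)) implies ((ψ implies ψ) implies not ψ)) = 1 iff 1/5 = 1/5
not ((φ iff φ) iff ((not ψ or (φ iff φ)) implies ((ψ implies ψ) implies not ψ))) = not 1/5 = 4/5
not ψ = not 4/5 = 1/5
ψ implies not ψ = 4/5 implies 1/5 = 2/5
not (ψ implies not ψ) = not 2/5 = 3/5
ψ implies φ = 4/5 implies 2/5 = 3/5
φ implies φ = 2/5 implies 2/5 = 1
(ψ implies φ) iff (φ implies φ) = 3/5 iff 1 = 3/5
not (ψ implies not ψ) or ((ψ implies φ) iff (φ implies φ)) = 3/5 or 3/5 = 3/5
not (not (ψ implies not ψ) or ((ψ implies φ) iff (φ implies φ))) = not 3/5 = 2/5
not ((φ iff φ) iff ((not ψ or (φ iff φ)) implies ((ψ implies ψ) implies not ψ))) iff not (not (ψ implies not ψ) or ((ψ implies φ) iff (φ implies φ))) = 4/5 iff 2/5 = 3/5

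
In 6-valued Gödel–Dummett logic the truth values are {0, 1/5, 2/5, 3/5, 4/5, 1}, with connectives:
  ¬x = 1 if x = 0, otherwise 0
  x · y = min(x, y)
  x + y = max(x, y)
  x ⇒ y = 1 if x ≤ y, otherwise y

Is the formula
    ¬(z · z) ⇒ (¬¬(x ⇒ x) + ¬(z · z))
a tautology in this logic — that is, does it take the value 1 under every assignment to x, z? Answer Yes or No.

Yes

At x = 4/5, z = 2/5, for instance:
z · z = 2/5 · 2/5 = 2/5
¬(z · z) = ¬2/5 = 0
x ⇒ x = 4/5 ⇒ 4/5 = 1
¬(x ⇒ x) = ¬1 = 0
¬¬(x ⇒ x) = ¬0 = 1
¬¬(x ⇒ x) + ¬(z · z) = 1 + 0 = 1
¬(z · z) ⇒ (¬¬(x ⇒ x) + ¬(z · z)) = 0 ⇒ 1 = 1
and checking the remaining 35 assignments likewise gives ≥ 1 in every case.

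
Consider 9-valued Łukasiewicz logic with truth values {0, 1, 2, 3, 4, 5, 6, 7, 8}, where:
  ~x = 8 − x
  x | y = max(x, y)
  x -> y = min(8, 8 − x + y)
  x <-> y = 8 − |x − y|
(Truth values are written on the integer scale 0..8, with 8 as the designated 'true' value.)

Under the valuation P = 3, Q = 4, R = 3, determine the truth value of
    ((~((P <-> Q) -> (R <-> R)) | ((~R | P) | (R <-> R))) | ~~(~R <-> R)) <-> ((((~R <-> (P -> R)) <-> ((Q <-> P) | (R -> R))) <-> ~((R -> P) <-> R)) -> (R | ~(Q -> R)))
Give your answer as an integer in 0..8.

P <-> Q = 3 <-> 4 = 7
R <-> R = 3 <-> 3 = 8
(P <-> Q) -> (R <-> R) = 7 -> 8 = 8
~((P <-> Q) -> (R <-> R)) = ~8 = 0
~R = ~3 = 5
~R | P = 5 | 3 = 5
R <-> R = 3 <-> 3 = 8
(~R | P) | (R <-> R) = 5 | 8 = 8
~((P <-> Q) -> (R <-> R)) | ((~R | P) | (R <-> R)) = 0 | 8 = 8
~R = ~3 = 5
~R <-> R = 5 <-> 3 = 6
~(~R <-> R) = ~6 = 2
~~(~R <-> R) = ~2 = 6
(~((P <-> Q) -> (R <-> R)) | ((~R | P) | (R <-> R))) | ~~(~R <-> R) = 8 | 6 = 8
~R = ~3 = 5
P -> R = 3 -> 3 = 8
~R <-> (P -> R) = 5 <-> 8 = 5
Q <-> P = 4 <-> 3 = 7
R -> R = 3 -> 3 = 8
(Q <-> P) | (R -> R) = 7 | 8 = 8
(~R <-> (P -> R)) <-> ((Q <-> P) | (R -> R)) = 5 <-> 8 = 5
R -> P = 3 -> 3 = 8
(R -> P) <-> R = 8 <-> 3 = 3
~((R -> P) <-> R) = ~3 = 5
((~R <-> (P -> R)) <-> ((Q <-> P) | (R -> R))) <-> ~((R -> P) <-> R) = 5 <-> 5 = 8
Q -> R = 4 -> 3 = 7
~(Q -> R) = ~7 = 1
R | ~(Q -> R) = 3 | 1 = 3
(((~R <-> (P -> R)) <-> ((Q <-> P) | (R -> R))) <-> ~((R -> P) <-> R)) -> (R | ~(Q -> R)) = 8 -> 3 = 3
((~((P <-> Q) -> (R <-> R)) | ((~R | P) | (R <-> R))) | ~~(~R <-> R)) <-> ((((~R <-> (P -> R)) <-> ((Q <-> P) | (R -> R))) <-> ~((R -> P) <-> R)) -> (R | ~(Q -> R))) = 8 <-> 3 = 3

3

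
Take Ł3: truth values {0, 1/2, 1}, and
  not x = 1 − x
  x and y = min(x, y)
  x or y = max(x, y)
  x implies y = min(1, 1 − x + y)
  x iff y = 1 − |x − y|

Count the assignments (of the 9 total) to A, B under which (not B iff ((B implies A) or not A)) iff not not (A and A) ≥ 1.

4

A = 0, B = 0 ↦ 0  <
A = 0, B = 1/2 ↦ 1/2  <
A = 0, B = 1 ↦ 1  ≥
A = 1/2, B = 0 ↦ 1/2  <
A = 1/2, B = 1/2 ↦ 1  ≥
A = 1/2, B = 1 ↦ 1  ≥
A = 1, B = 0 ↦ 1  ≥
A = 1, B = 1/2 ↦ 1/2  <
A = 1, B = 1 ↦ 0  <
So 4 of the 9 assignments meet the threshold.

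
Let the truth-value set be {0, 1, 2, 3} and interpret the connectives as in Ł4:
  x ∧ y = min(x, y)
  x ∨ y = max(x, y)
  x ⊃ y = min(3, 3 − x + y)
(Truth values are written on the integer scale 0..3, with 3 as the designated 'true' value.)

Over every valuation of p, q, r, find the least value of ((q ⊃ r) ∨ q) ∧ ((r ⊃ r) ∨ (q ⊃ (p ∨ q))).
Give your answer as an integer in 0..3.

2

Take p = 0, q = 1, r = 0:
q ⊃ r = 1 ⊃ 0 = 2
(q ⊃ r) ∨ q = 2 ∨ 1 = 2
r ⊃ r = 0 ⊃ 0 = 3
p ∨ q = 0 ∨ 1 = 1
q ⊃ (p ∨ q) = 1 ⊃ 1 = 3
(r ⊃ r) ∨ (q ⊃ (p ∨ q)) = 3 ∨ 3 = 3
((q ⊃ r) ∨ q) ∧ ((r ⊃ r) ∨ (q ⊃ (p ∨ q))) = 2 ∧ 3 = 2
No assignment yields a value below 2, so this is the minimum.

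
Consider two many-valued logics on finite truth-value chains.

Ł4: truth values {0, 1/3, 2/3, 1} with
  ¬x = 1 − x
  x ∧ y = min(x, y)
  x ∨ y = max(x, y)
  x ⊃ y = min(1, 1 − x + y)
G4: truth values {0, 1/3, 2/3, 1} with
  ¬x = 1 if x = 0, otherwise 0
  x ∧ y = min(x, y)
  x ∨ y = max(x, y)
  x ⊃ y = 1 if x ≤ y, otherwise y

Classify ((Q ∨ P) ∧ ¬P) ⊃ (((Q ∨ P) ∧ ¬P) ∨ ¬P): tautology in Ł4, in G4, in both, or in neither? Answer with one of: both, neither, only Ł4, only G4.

both

In Ł4: every assignment gives 1 — tautology.
In G4: every assignment gives 1 — tautology.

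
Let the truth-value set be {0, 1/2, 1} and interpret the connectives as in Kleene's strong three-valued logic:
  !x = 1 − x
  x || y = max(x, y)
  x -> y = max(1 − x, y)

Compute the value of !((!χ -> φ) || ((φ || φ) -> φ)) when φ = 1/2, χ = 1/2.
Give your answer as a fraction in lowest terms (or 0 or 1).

!χ = !1/2 = 1/2
!χ -> φ = 1/2 -> 1/2 = 1/2
φ || φ = 1/2 || 1/2 = 1/2
(φ || φ) -> φ = 1/2 -> 1/2 = 1/2
(!χ -> φ) || ((φ || φ) -> φ) = 1/2 || 1/2 = 1/2
!((!χ -> φ) || ((φ || φ) -> φ)) = !1/2 = 1/2

1/2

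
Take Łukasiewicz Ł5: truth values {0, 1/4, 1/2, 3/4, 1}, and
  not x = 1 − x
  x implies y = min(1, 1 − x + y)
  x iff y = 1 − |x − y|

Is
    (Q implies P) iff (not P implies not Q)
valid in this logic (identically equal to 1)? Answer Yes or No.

Yes

At P = 1/2, Q = 0, for instance:
Q implies P = 0 implies 1/2 = 1
not P = not 1/2 = 1/2
not Q = not 0 = 1
not P implies not Q = 1/2 implies 1 = 1
(Q implies P) iff (not P implies not Q) = 1 iff 1 = 1
and checking the remaining 24 assignments likewise gives ≥ 1 in every case.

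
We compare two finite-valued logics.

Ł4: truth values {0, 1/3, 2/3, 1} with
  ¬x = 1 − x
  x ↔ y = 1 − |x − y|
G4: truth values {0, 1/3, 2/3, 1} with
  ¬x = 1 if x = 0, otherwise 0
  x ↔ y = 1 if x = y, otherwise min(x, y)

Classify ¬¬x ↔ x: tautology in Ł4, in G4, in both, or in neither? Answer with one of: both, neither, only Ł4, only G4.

only Ł4

In Ł4: every assignment gives 1 — tautology.
In G4: at x = 1/3 the value is 1/3 — not a tautology.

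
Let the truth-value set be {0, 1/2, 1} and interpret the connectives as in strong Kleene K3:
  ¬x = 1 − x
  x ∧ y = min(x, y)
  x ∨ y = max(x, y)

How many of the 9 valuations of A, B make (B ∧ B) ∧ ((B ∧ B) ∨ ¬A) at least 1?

A = 0, B = 0 ↦ 0  <
A = 0, B = 1/2 ↦ 1/2  <
A = 0, B = 1 ↦ 1  ≥
A = 1/2, B = 0 ↦ 0  <
A = 1/2, B = 1/2 ↦ 1/2  <
A = 1/2, B = 1 ↦ 1  ≥
A = 1, B = 0 ↦ 0  <
A = 1, B = 1/2 ↦ 1/2  <
A = 1, B = 1 ↦ 1  ≥
So 3 of the 9 assignments meet the threshold.

3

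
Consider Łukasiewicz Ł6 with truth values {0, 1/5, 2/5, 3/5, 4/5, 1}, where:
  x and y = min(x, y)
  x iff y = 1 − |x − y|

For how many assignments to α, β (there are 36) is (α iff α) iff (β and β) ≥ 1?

value 1: 6 assignments (counts)
value 4/5: 6 assignments
value 3/5: 6 assignments
value 2/5: 6 assignments
value 1/5: 6 assignments
value 0: 6 assignments
So 6 of the 36 assignments meet the threshold.

6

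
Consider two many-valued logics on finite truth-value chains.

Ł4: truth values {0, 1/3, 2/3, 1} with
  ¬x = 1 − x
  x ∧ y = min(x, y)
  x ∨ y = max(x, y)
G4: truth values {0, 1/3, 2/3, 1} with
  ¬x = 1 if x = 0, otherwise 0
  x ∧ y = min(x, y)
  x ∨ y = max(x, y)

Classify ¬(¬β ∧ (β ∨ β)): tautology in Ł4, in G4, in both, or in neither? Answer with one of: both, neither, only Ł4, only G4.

In Ł4: at β = 1/3 the value is 2/3 — not a tautology.
In G4: every assignment gives 1 — tautology.

only G4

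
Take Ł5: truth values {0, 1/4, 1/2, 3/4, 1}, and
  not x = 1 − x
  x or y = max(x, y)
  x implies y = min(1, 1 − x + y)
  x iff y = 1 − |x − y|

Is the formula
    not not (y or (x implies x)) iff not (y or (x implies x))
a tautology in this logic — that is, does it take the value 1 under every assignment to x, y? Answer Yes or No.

Counterexample: take x = 0, y = 0.
x implies x = 0 implies 0 = 1
y or (x implies x) = 0 or 1 = 1
not (y or (x implies x)) = not 1 = 0
not not (y or (x implies x)) = not 0 = 1
not (y or (x implies x)) = not 1 = 0
not not (y or (x implies x)) iff not (y or (x implies x)) = 1 iff 0 = 0
This gives 0 ≠ 1.

No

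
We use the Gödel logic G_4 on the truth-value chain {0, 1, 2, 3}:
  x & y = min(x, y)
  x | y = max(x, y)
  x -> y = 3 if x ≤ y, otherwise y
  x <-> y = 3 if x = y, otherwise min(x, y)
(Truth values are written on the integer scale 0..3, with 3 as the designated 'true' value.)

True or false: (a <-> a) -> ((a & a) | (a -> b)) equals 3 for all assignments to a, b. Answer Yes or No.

No

Counterexample: take a = 1, b = 0.
a <-> a = 1 <-> 1 = 3
a & a = 1 & 1 = 1
a -> b = 1 -> 0 = 0
(a & a) | (a -> b) = 1 | 0 = 1
(a <-> a) -> ((a & a) | (a -> b)) = 3 -> 1 = 1
This gives 1 ≠ 3.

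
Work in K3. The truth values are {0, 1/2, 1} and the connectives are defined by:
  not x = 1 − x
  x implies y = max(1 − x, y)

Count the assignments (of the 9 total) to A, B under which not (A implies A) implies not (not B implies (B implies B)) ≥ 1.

6

A = 0, B = 0 ↦ 1  ≥
A = 0, B = 1/2 ↦ 1  ≥
A = 0, B = 1 ↦ 1  ≥
A = 1/2, B = 0 ↦ 1/2  <
A = 1/2, B = 1/2 ↦ 1/2  <
A = 1/2, B = 1 ↦ 1/2  <
A = 1, B = 0 ↦ 1  ≥
A = 1, B = 1/2 ↦ 1  ≥
A = 1, B = 1 ↦ 1  ≥
So 6 of the 9 assignments meet the threshold.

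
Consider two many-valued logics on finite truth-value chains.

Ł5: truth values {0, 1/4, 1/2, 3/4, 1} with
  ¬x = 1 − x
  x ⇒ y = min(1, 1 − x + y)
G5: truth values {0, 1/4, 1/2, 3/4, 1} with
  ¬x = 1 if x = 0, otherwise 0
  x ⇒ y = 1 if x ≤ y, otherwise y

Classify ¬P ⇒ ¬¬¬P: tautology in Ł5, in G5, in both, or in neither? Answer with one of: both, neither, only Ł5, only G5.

In Ł5: every assignment gives 1 — tautology.
In G5: every assignment gives 1 — tautology.

both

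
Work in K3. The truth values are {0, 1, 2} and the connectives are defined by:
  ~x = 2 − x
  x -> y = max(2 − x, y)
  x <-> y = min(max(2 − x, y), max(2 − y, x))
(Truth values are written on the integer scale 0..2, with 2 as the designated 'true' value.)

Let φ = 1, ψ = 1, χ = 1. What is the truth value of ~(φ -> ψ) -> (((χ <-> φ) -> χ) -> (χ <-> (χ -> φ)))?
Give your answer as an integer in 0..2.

1

φ -> ψ = 1 -> 1 = 1
~(φ -> ψ) = ~1 = 1
χ <-> φ = 1 <-> 1 = 1
(χ <-> φ) -> χ = 1 -> 1 = 1
χ -> φ = 1 -> 1 = 1
χ <-> (χ -> φ) = 1 <-> 1 = 1
((χ <-> φ) -> χ) -> (χ <-> (χ -> φ)) = 1 -> 1 = 1
~(φ -> ψ) -> (((χ <-> φ) -> χ) -> (χ <-> (χ -> φ))) = 1 -> 1 = 1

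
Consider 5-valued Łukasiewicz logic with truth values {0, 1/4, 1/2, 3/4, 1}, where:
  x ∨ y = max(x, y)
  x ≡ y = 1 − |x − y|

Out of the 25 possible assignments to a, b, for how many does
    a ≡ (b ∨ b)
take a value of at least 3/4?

value 1: 5 assignments (counts)
value 3/4: 8 assignments (counts)
value 1/2: 6 assignments
value 1/4: 4 assignments
value 0: 2 assignments
So 13 of the 25 assignments meet the threshold.

13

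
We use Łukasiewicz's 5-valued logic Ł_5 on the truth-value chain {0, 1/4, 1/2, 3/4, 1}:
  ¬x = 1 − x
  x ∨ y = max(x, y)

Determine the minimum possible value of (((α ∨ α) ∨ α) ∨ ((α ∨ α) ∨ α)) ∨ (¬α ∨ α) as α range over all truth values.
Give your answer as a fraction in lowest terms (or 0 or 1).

Take α = 1/2:
α ∨ α = 1/2 ∨ 1/2 = 1/2
(α ∨ α) ∨ α = 1/2 ∨ 1/2 = 1/2
α ∨ α = 1/2 ∨ 1/2 = 1/2
(α ∨ α) ∨ α = 1/2 ∨ 1/2 = 1/2
((α ∨ α) ∨ α) ∨ ((α ∨ α) ∨ α) = 1/2 ∨ 1/2 = 1/2
¬α = ¬1/2 = 1/2
¬α ∨ α = 1/2 ∨ 1/2 = 1/2
(((α ∨ α) ∨ α) ∨ ((α ∨ α) ∨ α)) ∨ (¬α ∨ α) = 1/2 ∨ 1/2 = 1/2
No assignment yields a value below 1/2, so this is the minimum.

1/2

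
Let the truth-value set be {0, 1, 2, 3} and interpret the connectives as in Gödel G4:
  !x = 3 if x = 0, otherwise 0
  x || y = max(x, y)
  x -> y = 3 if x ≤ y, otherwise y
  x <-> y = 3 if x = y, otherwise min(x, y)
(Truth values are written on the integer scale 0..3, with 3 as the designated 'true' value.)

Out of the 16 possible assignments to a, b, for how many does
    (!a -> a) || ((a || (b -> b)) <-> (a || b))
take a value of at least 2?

a = 0, b = 0 ↦ 0  <
a = 0, b = 1 ↦ 1  <
a = 0, b = 2 ↦ 2  ≥
a = 0, b = 3 ↦ 3  ≥
a = 1, b = 0 ↦ 3  ≥
a = 1, b = 1 ↦ 3  ≥
a = 1, b = 2 ↦ 3  ≥
a = 1, b = 3 ↦ 3  ≥
a = 2, b = 0 ↦ 3  ≥
a = 2, b = 1 ↦ 3  ≥
a = 2, b = 2 ↦ 3  ≥
a = 2, b = 3 ↦ 3  ≥
a = 3, b = 0 ↦ 3  ≥
a = 3, b = 1 ↦ 3  ≥
a = 3, b = 2 ↦ 3  ≥
a = 3, b = 3 ↦ 3  ≥
So 14 of the 16 assignments meet the threshold.

14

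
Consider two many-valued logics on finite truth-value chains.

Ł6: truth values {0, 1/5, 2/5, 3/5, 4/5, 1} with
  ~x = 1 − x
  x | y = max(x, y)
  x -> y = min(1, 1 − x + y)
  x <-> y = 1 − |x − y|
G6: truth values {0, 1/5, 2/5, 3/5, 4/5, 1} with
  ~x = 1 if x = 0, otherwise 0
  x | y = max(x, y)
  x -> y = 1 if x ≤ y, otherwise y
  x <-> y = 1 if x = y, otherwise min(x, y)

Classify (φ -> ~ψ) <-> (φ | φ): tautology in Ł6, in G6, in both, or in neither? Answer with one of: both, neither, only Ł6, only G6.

neither

In Ł6: at φ = 0, ψ = 0 the value is 0 — not a tautology.
In G6: at φ = 0, ψ = 0 the value is 0 — not a tautology.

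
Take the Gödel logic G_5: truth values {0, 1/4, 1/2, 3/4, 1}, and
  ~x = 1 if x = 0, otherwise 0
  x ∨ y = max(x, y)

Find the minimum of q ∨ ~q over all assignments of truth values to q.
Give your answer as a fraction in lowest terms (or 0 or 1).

1/4

Take q = 1/4:
~q = ~1/4 = 0
q ∨ ~q = 1/4 ∨ 0 = 1/4
No assignment yields a value below 1/4, so this is the minimum.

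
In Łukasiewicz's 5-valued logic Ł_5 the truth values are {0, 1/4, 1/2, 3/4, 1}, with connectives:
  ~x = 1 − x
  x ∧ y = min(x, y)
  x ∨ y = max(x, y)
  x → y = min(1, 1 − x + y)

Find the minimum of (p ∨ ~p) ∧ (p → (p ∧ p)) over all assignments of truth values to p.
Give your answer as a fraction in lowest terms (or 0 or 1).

Take p = 1/2:
~p = ~1/2 = 1/2
p ∨ ~p = 1/2 ∨ 1/2 = 1/2
p ∧ p = 1/2 ∧ 1/2 = 1/2
p → (p ∧ p) = 1/2 → 1/2 = 1
(p ∨ ~p) ∧ (p → (p ∧ p)) = 1/2 ∧ 1 = 1/2
No assignment yields a value below 1/2, so this is the minimum.

1/2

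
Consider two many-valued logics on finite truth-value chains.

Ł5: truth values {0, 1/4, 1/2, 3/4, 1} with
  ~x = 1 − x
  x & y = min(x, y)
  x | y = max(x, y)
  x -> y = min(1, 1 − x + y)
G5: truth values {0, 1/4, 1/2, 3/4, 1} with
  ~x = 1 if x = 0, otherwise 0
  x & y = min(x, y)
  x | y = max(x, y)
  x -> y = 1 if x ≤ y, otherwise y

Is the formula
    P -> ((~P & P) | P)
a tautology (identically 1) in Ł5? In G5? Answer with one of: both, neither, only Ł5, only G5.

both

In Ł5: every assignment gives 1 — tautology.
In G5: every assignment gives 1 — tautology.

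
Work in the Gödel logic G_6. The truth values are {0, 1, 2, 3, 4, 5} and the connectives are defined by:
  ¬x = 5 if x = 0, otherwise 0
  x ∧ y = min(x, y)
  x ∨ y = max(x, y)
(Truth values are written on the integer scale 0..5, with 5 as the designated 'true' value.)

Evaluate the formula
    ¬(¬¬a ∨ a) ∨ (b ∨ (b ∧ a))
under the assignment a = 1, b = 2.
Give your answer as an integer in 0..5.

¬a = ¬1 = 0
¬¬a = ¬0 = 5
¬¬a ∨ a = 5 ∨ 1 = 5
¬(¬¬a ∨ a) = ¬5 = 0
b ∧ a = 2 ∧ 1 = 1
b ∨ (b ∧ a) = 2 ∨ 1 = 2
¬(¬¬a ∨ a) ∨ (b ∨ (b ∧ a)) = 0 ∨ 2 = 2

2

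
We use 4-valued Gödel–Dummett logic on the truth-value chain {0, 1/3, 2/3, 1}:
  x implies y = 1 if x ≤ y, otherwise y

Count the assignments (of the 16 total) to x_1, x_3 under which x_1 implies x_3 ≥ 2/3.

x_1 = 0, x_3 = 0 ↦ 1  ≥
x_1 = 0, x_3 = 1/3 ↦ 1  ≥
x_1 = 0, x_3 = 2/3 ↦ 1  ≥
x_1 = 0, x_3 = 1 ↦ 1  ≥
x_1 = 1/3, x_3 = 0 ↦ 0  <
x_1 = 1/3, x_3 = 1/3 ↦ 1  ≥
x_1 = 1/3, x_3 = 2/3 ↦ 1  ≥
x_1 = 1/3, x_3 = 1 ↦ 1  ≥
x_1 = 2/3, x_3 = 0 ↦ 0  <
x_1 = 2/3, x_3 = 1/3 ↦ 1/3  <
x_1 = 2/3, x_3 = 2/3 ↦ 1  ≥
x_1 = 2/3, x_3 = 1 ↦ 1  ≥
x_1 = 1, x_3 = 0 ↦ 0  <
x_1 = 1, x_3 = 1/3 ↦ 1/3  <
x_1 = 1, x_3 = 2/3 ↦ 2/3  ≥
x_1 = 1, x_3 = 1 ↦ 1  ≥
So 11 of the 16 assignments meet the threshold.

11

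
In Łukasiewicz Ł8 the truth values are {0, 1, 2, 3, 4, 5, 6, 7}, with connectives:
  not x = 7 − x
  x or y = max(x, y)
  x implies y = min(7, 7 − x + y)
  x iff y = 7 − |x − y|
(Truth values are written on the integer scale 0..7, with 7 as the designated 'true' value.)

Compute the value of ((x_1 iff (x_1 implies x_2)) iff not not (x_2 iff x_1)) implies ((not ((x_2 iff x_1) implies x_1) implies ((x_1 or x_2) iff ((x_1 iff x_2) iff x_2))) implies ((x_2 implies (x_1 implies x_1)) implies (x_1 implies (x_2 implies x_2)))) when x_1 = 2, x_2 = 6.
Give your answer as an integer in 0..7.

x_1 implies x_2 = 2 implies 6 = 7
x_1 iff (x_1 implies x_2) = 2 iff 7 = 2
x_2 iff x_1 = 6 iff 2 = 3
not (x_2 iff x_1) = not 3 = 4
not not (x_2 iff x_1) = not 4 = 3
(x_1 iff (x_1 implies x_2)) iff not not (x_2 iff x_1) = 2 iff 3 = 6
x_2 iff x_1 = 6 iff 2 = 3
(x_2 iff x_1) implies x_1 = 3 implies 2 = 6
not ((x_2 iff x_1) implies x_1) = not 6 = 1
x_1 or x_2 = 2 or 6 = 6
x_1 iff x_2 = 2 iff 6 = 3
(x_1 iff x_2) iff x_2 = 3 iff 6 = 4
(x_1 or x_2) iff ((x_1 iff x_2) iff x_2) = 6 iff 4 = 5
not ((x_2 iff x_1) implies x_1) implies ((x_1 or x_2) iff ((x_1 iff x_2) iff x_2)) = 1 implies 5 = 7
x_1 implies x_1 = 2 implies 2 = 7
x_2 implies (x_1 implies x_1) = 6 implies 7 = 7
x_2 implies x_2 = 6 implies 6 = 7
x_1 implies (x_2 implies x_2) = 2 implies 7 = 7
(x_2 implies (x_1 implies x_1)) implies (x_1 implies (x_2 implies x_2)) = 7 implies 7 = 7
(not ((x_2 iff x_1) implies x_1) implies ((x_1 or x_2) iff ((x_1 iff x_2) iff x_2))) implies ((x_2 implies (x_1 implies x_1)) implies (x_1 implies (x_2 implies x_2))) = 7 implies 7 = 7
((x_1 iff (x_1 implies x_2)) iff not not (x_2 iff x_1)) implies ((not ((x_2 iff x_1) implies x_1) implies ((x_1 or x_2) iff ((x_1 iff x_2) iff x_2))) implies ((x_2 implies (x_1 implies x_1)) implies (x_1 implies (x_2 implies x_2)))) = 6 implies 7 = 7

7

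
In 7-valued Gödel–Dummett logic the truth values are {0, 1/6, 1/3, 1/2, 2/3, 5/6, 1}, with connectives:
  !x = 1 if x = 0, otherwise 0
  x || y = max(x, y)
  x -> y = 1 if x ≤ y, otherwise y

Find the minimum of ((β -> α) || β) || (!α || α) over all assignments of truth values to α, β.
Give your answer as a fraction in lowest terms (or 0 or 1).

1/3

Take α = 1/6, β = 1/3:
β -> α = 1/3 -> 1/6 = 1/6
(β -> α) || β = 1/6 || 1/3 = 1/3
!α = !1/6 = 0
!α || α = 0 || 1/6 = 1/6
((β -> α) || β) || (!α || α) = 1/3 || 1/6 = 1/3
No assignment yields a value below 1/3, so this is the minimum.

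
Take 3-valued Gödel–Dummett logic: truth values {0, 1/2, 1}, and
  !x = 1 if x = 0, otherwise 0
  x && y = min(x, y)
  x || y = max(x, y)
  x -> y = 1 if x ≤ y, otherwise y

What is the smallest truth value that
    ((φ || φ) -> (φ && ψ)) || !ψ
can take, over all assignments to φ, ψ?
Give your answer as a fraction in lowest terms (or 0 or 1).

Take φ = 1, ψ = 1/2:
φ || φ = 1 || 1 = 1
φ && ψ = 1 && 1/2 = 1/2
(φ || φ) -> (φ && ψ) = 1 -> 1/2 = 1/2
!ψ = !1/2 = 0
((φ || φ) -> (φ && ψ)) || !ψ = 1/2 || 0 = 1/2
No assignment yields a value below 1/2, so this is the minimum.

1/2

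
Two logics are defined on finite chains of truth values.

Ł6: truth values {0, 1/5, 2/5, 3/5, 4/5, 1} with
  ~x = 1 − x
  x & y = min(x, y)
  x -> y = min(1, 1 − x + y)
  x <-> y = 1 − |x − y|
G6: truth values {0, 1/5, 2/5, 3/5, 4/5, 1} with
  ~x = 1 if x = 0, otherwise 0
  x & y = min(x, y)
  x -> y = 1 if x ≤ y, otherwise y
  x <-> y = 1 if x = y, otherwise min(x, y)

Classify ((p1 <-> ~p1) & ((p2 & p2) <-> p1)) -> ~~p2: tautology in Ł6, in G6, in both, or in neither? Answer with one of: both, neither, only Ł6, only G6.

only G6

In Ł6: at p1 = 1/5, p2 = 0 the value is 3/5 — not a tautology.
In G6: every assignment gives 1 — tautology.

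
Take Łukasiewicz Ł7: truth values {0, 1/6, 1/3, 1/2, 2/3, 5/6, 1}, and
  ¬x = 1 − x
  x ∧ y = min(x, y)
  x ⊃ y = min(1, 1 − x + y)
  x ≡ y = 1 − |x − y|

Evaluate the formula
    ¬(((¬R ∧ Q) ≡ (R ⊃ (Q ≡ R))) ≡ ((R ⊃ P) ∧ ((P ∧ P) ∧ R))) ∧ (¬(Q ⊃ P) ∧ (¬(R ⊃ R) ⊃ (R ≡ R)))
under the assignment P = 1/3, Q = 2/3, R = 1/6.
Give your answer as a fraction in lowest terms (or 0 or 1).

¬R = ¬1/6 = 5/6
¬R ∧ Q = 5/6 ∧ 2/3 = 2/3
Q ≡ R = 2/3 ≡ 1/6 = 1/2
R ⊃ (Q ≡ R) = 1/6 ⊃ 1/2 = 1
(¬R ∧ Q) ≡ (R ⊃ (Q ≡ R)) = 2/3 ≡ 1 = 2/3
R ⊃ P = 1/6 ⊃ 1/3 = 1
P ∧ P = 1/3 ∧ 1/3 = 1/3
(P ∧ P) ∧ R = 1/3 ∧ 1/6 = 1/6
(R ⊃ P) ∧ ((P ∧ P) ∧ R) = 1 ∧ 1/6 = 1/6
((¬R ∧ Q) ≡ (R ⊃ (Q ≡ R))) ≡ ((R ⊃ P) ∧ ((P ∧ P) ∧ R)) = 2/3 ≡ 1/6 = 1/2
¬(((¬R ∧ Q) ≡ (R ⊃ (Q ≡ R))) ≡ ((R ⊃ P) ∧ ((P ∧ P) ∧ R))) = ¬1/2 = 1/2
Q ⊃ P = 2/3 ⊃ 1/3 = 2/3
¬(Q ⊃ P) = ¬2/3 = 1/3
R ⊃ R = 1/6 ⊃ 1/6 = 1
¬(R ⊃ R) = ¬1 = 0
R ≡ R = 1/6 ≡ 1/6 = 1
¬(R ⊃ R) ⊃ (R ≡ R) = 0 ⊃ 1 = 1
¬(Q ⊃ P) ∧ (¬(R ⊃ R) ⊃ (R ≡ R)) = 1/3 ∧ 1 = 1/3
¬(((¬R ∧ Q) ≡ (R ⊃ (Q ≡ R))) ≡ ((R ⊃ P) ∧ ((P ∧ P) ∧ R))) ∧ (¬(Q ⊃ P) ∧ (¬(R ⊃ R) ⊃ (R ≡ R))) = 1/2 ∧ 1/3 = 1/3

1/3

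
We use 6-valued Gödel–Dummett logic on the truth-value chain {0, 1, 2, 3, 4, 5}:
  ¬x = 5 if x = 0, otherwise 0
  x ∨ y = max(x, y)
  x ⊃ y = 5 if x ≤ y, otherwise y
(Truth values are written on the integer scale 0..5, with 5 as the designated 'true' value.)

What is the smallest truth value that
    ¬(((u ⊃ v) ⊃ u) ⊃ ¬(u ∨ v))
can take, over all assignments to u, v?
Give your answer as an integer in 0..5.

0

Take u = 0, v = 0:
u ⊃ v = 0 ⊃ 0 = 5
(u ⊃ v) ⊃ u = 5 ⊃ 0 = 0
u ∨ v = 0 ∨ 0 = 0
¬(u ∨ v) = ¬0 = 5
((u ⊃ v) ⊃ u) ⊃ ¬(u ∨ v) = 0 ⊃ 5 = 5
¬(((u ⊃ v) ⊃ u) ⊃ ¬(u ∨ v)) = ¬5 = 0
No assignment yields a value below 0, so this is the minimum.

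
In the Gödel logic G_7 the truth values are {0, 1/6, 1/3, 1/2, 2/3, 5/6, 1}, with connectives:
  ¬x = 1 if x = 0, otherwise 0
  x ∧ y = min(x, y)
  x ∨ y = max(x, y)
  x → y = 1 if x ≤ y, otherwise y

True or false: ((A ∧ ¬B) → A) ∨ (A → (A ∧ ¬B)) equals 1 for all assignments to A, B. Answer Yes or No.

At A = 0, B = 1/3, for instance:
¬B = ¬1/3 = 0
A ∧ ¬B = 0 ∧ 0 = 0
(A ∧ ¬B) → A = 0 → 0 = 1
A → (A ∧ ¬B) = 0 → 0 = 1
((A ∧ ¬B) → A) ∨ (A → (A ∧ ¬B)) = 1 ∨ 1 = 1
and checking the remaining 48 assignments likewise gives ≥ 1 in every case.

Yes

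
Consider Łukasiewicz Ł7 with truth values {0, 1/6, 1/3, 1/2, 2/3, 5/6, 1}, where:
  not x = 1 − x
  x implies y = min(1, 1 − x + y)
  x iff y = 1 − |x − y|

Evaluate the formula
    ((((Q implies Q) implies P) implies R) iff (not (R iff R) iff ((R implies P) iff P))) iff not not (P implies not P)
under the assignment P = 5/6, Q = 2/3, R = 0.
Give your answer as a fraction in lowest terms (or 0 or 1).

Q implies Q = 2/3 implies 2/3 = 1
(Q implies Q) implies P = 1 implies 5/6 = 5/6
((Q implies Q) implies P) implies R = 5/6 implies 0 = 1/6
R iff R = 0 iff 0 = 1
not (R iff R) = not 1 = 0
R implies P = 0 implies 5/6 = 1
(R implies P) iff P = 1 iff 5/6 = 5/6
not (R iff R) iff ((R implies P) iff P) = 0 iff 5/6 = 1/6
(((Q implies Q) implies P) implies R) iff (not (R iff R) iff ((R implies P) iff P)) = 1/6 iff 1/6 = 1
not P = not 5/6 = 1/6
P implies not P = 5/6 implies 1/6 = 1/3
not (P implies not P) = not 1/3 = 2/3
not not (P implies not P) = not 2/3 = 1/3
((((Q implies Q) implies P) implies R) iff (not (R iff R) iff ((R implies P) iff P))) iff not not (P implies not P) = 1 iff 1/3 = 1/3

1/3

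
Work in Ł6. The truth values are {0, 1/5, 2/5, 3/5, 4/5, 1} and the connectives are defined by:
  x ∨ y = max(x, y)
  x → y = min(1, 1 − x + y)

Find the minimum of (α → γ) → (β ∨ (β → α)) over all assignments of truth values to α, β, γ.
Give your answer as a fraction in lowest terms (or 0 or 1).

3/5

Take α = 0, β = 2/5, γ = 0:
α → γ = 0 → 0 = 1
β → α = 2/5 → 0 = 3/5
β ∨ (β → α) = 2/5 ∨ 3/5 = 3/5
(α → γ) → (β ∨ (β → α)) = 1 → 3/5 = 3/5
No assignment yields a value below 3/5, so this is the minimum.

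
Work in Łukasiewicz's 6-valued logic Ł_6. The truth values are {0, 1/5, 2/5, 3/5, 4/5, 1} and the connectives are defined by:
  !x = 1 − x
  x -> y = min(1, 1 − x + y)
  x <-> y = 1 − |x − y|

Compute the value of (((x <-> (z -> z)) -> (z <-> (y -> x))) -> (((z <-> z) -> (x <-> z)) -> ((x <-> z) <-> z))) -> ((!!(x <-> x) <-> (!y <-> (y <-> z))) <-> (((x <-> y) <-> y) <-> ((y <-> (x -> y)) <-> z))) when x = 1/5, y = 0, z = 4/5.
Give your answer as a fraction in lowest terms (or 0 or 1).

2/5

z -> z = 4/5 -> 4/5 = 1
x <-> (z -> z) = 1/5 <-> 1 = 1/5
y -> x = 0 -> 1/5 = 1
z <-> (y -> x) = 4/5 <-> 1 = 4/5
(x <-> (z -> z)) -> (z <-> (y -> x)) = 1/5 -> 4/5 = 1
z <-> z = 4/5 <-> 4/5 = 1
x <-> z = 1/5 <-> 4/5 = 2/5
(z <-> z) -> (x <-> z) = 1 -> 2/5 = 2/5
x <-> z = 1/5 <-> 4/5 = 2/5
(x <-> z) <-> z = 2/5 <-> 4/5 = 3/5
((z <-> z) -> (x <-> z)) -> ((x <-> z) <-> z) = 2/5 -> 3/5 = 1
((x <-> (z -> z)) -> (z <-> (y -> x))) -> (((z <-> z) -> (x <-> z)) -> ((x <-> z) <-> z)) = 1 -> 1 = 1
x <-> x = 1/5 <-> 1/5 = 1
!(x <-> x) = !1 = 0
!!(x <-> x) = !0 = 1
!y = !0 = 1
y <-> z = 0 <-> 4/5 = 1/5
!y <-> (y <-> z) = 1 <-> 1/5 = 1/5
!!(x <-> x) <-> (!y <-> (y <-> z)) = 1 <-> 1/5 = 1/5
x <-> y = 1/5 <-> 0 = 4/5
(x <-> y) <-> y = 4/5 <-> 0 = 1/5
x -> y = 1/5 -> 0 = 4/5
y <-> (x -> y) = 0 <-> 4/5 = 1/5
(y <-> (x -> y)) <-> z = 1/5 <-> 4/5 = 2/5
((x <-> y) <-> y) <-> ((y <-> (x -> y)) <-> z) = 1/5 <-> 2/5 = 4/5
(!!(x <-> x) <-> (!y <-> (y <-> z))) <-> (((x <-> y) <-> y) <-> ((y <-> (x -> y)) <-> z)) = 1/5 <-> 4/5 = 2/5
(((x <-> (z -> z)) -> (z <-> (y -> x))) -> (((z <-> z) -> (x <-> z)) -> ((x <-> z) <-> z))) -> ((!!(x <-> x) <-> (!y <-> (y <-> z))) <-> (((x <-> y) <-> y) <-> ((y <-> (x -> y)) <-> z))) = 1 -> 2/5 = 2/5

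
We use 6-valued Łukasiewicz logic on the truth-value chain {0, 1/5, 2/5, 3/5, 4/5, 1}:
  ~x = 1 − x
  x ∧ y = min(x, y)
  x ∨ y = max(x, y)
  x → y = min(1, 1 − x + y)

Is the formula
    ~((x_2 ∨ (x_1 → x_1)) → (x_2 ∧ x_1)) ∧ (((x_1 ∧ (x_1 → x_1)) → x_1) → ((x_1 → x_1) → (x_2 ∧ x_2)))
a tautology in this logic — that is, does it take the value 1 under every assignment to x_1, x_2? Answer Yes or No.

Counterexample: take x_1 = 0, x_2 = 0.
x_1 → x_1 = 0 → 0 = 1
x_2 ∨ (x_1 → x_1) = 0 ∨ 1 = 1
x_2 ∧ x_1 = 0 ∧ 0 = 0
(x_2 ∨ (x_1 → x_1)) → (x_2 ∧ x_1) = 1 → 0 = 0
~((x_2 ∨ (x_1 → x_1)) → (x_2 ∧ x_1)) = ~0 = 1
x_1 → x_1 = 0 → 0 = 1
x_1 ∧ (x_1 → x_1) = 0 ∧ 1 = 0
(x_1 ∧ (x_1 → x_1)) → x_1 = 0 → 0 = 1
x_1 → x_1 = 0 → 0 = 1
x_2 ∧ x_2 = 0 ∧ 0 = 0
(x_1 → x_1) → (x_2 ∧ x_2) = 1 → 0 = 0
((x_1 ∧ (x_1 → x_1)) → x_1) → ((x_1 → x_1) → (x_2 ∧ x_2)) = 1 → 0 = 0
~((x_2 ∨ (x_1 → x_1)) → (x_2 ∧ x_1)) ∧ (((x_1 ∧ (x_1 → x_1)) → x_1) → ((x_1 → x_1) → (x_2 ∧ x_2))) = 1 ∧ 0 = 0
This gives 0 ≠ 1.

No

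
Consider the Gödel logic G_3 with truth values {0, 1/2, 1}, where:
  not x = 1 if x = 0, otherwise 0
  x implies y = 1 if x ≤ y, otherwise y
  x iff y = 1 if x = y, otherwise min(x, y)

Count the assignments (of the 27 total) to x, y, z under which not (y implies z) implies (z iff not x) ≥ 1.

value 1: 25 assignments (counts)
value 0: 2 assignments
So 25 of the 27 assignments meet the threshold.

25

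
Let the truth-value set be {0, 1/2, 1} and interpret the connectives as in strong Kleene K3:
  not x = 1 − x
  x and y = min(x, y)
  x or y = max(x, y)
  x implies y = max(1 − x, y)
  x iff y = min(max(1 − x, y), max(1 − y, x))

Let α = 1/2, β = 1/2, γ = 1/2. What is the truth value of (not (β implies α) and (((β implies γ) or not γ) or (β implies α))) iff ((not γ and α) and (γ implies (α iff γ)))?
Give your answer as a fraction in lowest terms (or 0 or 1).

β implies α = 1/2 implies 1/2 = 1/2
not (β implies α) = not 1/2 = 1/2
β implies γ = 1/2 implies 1/2 = 1/2
not γ = not 1/2 = 1/2
(β implies γ) or not γ = 1/2 or 1/2 = 1/2
β implies α = 1/2 implies 1/2 = 1/2
((β implies γ) or not γ) or (β implies α) = 1/2 or 1/2 = 1/2
not (β implies α) and (((β implies γ) or not γ) or (β implies α)) = 1/2 and 1/2 = 1/2
not γ = not 1/2 = 1/2
not γ and α = 1/2 and 1/2 = 1/2
α iff γ = 1/2 iff 1/2 = 1/2
γ implies (α iff γ) = 1/2 implies 1/2 = 1/2
(not γ and α) and (γ implies (α iff γ)) = 1/2 and 1/2 = 1/2
(not (β implies α) and (((β implies γ) or not γ) or (β implies α))) iff ((not γ and α) and (γ implies (α iff γ))) = 1/2 iff 1/2 = 1/2

1/2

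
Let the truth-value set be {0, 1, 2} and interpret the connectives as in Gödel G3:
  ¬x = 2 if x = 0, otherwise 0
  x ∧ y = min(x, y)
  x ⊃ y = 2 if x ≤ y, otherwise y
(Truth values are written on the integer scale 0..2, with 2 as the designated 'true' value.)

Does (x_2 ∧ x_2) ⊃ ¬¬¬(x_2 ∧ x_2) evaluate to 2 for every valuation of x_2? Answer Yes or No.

Counterexample: take x_2 = 1.
x_2 ∧ x_2 = 1 ∧ 1 = 1
¬(x_2 ∧ x_2) = ¬1 = 0
¬¬(x_2 ∧ x_2) = ¬0 = 2
¬¬¬(x_2 ∧ x_2) = ¬2 = 0
(x_2 ∧ x_2) ⊃ ¬¬¬(x_2 ∧ x_2) = 1 ⊃ 0 = 0
This gives 0 ≠ 2.

No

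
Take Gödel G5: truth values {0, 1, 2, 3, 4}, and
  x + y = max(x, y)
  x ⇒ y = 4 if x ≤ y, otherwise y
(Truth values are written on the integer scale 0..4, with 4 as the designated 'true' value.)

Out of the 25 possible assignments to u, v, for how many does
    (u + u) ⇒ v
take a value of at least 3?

16

value 4: 15 assignments (counts)
value 3: 1 assignment (counts)
value 2: 2 assignments
value 1: 3 assignments
value 0: 4 assignments
So 16 of the 25 assignments meet the threshold.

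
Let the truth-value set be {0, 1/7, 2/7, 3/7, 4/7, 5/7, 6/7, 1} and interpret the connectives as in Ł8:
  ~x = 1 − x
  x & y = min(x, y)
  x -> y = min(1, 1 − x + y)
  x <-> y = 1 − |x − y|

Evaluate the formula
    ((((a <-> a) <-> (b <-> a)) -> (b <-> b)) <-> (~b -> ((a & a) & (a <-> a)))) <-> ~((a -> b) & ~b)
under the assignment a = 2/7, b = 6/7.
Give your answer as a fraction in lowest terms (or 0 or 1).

a <-> a = 2/7 <-> 2/7 = 1
b <-> a = 6/7 <-> 2/7 = 3/7
(a <-> a) <-> (b <-> a) = 1 <-> 3/7 = 3/7
b <-> b = 6/7 <-> 6/7 = 1
((a <-> a) <-> (b <-> a)) -> (b <-> b) = 3/7 -> 1 = 1
~b = ~6/7 = 1/7
a & a = 2/7 & 2/7 = 2/7
a <-> a = 2/7 <-> 2/7 = 1
(a & a) & (a <-> a) = 2/7 & 1 = 2/7
~b -> ((a & a) & (a <-> a)) = 1/7 -> 2/7 = 1
(((a <-> a) <-> (b <-> a)) -> (b <-> b)) <-> (~b -> ((a & a) & (a <-> a))) = 1 <-> 1 = 1
a -> b = 2/7 -> 6/7 = 1
~b = ~6/7 = 1/7
(a -> b) & ~b = 1 & 1/7 = 1/7
~((a -> b) & ~b) = ~1/7 = 6/7
((((a <-> a) <-> (b <-> a)) -> (b <-> b)) <-> (~b -> ((a & a) & (a <-> a)))) <-> ~((a -> b) & ~b) = 1 <-> 6/7 = 6/7

6/7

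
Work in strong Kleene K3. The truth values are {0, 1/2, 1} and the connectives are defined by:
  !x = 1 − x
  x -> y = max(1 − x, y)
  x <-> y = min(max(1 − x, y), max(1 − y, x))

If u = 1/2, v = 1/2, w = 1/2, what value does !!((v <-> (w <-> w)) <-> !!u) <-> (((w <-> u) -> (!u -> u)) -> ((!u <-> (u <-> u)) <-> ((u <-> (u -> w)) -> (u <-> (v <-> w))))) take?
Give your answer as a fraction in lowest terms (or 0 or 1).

w <-> w = 1/2 <-> 1/2 = 1/2
v <-> (w <-> w) = 1/2 <-> 1/2 = 1/2
!u = !1/2 = 1/2
!!u = !1/2 = 1/2
(v <-> (w <-> w)) <-> !!u = 1/2 <-> 1/2 = 1/2
!((v <-> (w <-> w)) <-> !!u) = !1/2 = 1/2
!!((v <-> (w <-> w)) <-> !!u) = !1/2 = 1/2
w <-> u = 1/2 <-> 1/2 = 1/2
!u = !1/2 = 1/2
!u -> u = 1/2 -> 1/2 = 1/2
(w <-> u) -> (!u -> u) = 1/2 -> 1/2 = 1/2
!u = !1/2 = 1/2
u <-> u = 1/2 <-> 1/2 = 1/2
!u <-> (u <-> u) = 1/2 <-> 1/2 = 1/2
u -> w = 1/2 -> 1/2 = 1/2
u <-> (u -> w) = 1/2 <-> 1/2 = 1/2
v <-> w = 1/2 <-> 1/2 = 1/2
u <-> (v <-> w) = 1/2 <-> 1/2 = 1/2
(u <-> (u -> w)) -> (u <-> (v <-> w)) = 1/2 -> 1/2 = 1/2
(!u <-> (u <-> u)) <-> ((u <-> (u -> w)) -> (u <-> (v <-> w))) = 1/2 <-> 1/2 = 1/2
((w <-> u) -> (!u -> u)) -> ((!u <-> (u <-> u)) <-> ((u <-> (u -> w)) -> (u <-> (v <-> w)))) = 1/2 -> 1/2 = 1/2
!!((v <-> (w <-> w)) <-> !!u) <-> (((w <-> u) -> (!u -> u)) -> ((!u <-> (u <-> u)) <-> ((u <-> (u -> w)) -> (u <-> (v <-> w))))) = 1/2 <-> 1/2 = 1/2

1/2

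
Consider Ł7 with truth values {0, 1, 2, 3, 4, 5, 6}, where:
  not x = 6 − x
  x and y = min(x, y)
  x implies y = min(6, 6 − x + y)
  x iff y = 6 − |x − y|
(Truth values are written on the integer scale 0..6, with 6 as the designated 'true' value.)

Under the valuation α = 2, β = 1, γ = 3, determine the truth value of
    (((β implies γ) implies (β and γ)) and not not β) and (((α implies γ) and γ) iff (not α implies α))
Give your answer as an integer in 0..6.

β implies γ = 1 implies 3 = 6
β and γ = 1 and 3 = 1
(β implies γ) implies (β and γ) = 6 implies 1 = 1
not β = not 1 = 5
not not β = not 5 = 1
((β implies γ) implies (β and γ)) and not not β = 1 and 1 = 1
α implies γ = 2 implies 3 = 6
(α implies γ) and γ = 6 and 3 = 3
not α = not 2 = 4
not α implies α = 4 implies 2 = 4
((α implies γ) and γ) iff (not α implies α) = 3 iff 4 = 5
(((β implies γ) implies (β and γ)) and not not β) and (((α implies γ) and γ) iff (not α implies α)) = 1 and 5 = 1

1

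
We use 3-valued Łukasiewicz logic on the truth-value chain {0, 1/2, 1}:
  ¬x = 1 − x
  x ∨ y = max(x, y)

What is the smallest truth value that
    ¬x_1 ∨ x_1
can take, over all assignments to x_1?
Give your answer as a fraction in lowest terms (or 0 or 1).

Take x_1 = 1/2:
¬x_1 = ¬1/2 = 1/2
¬x_1 ∨ x_1 = 1/2 ∨ 1/2 = 1/2
No assignment yields a value below 1/2, so this is the minimum.

1/2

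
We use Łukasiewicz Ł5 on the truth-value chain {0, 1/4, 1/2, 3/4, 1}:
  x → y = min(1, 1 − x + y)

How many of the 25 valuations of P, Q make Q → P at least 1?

value 1: 15 assignments (counts)
value 3/4: 4 assignments
value 1/2: 3 assignments
value 1/4: 2 assignments
value 0: 1 assignment
So 15 of the 25 assignments meet the threshold.

15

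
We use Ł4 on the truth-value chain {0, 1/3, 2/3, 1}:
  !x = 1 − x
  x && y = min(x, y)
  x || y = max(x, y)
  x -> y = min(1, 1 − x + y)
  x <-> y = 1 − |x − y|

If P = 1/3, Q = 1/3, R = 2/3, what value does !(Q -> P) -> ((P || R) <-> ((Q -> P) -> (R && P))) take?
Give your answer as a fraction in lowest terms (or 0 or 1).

1

Q -> P = 1/3 -> 1/3 = 1
!(Q -> P) = !1 = 0
P || R = 1/3 || 2/3 = 2/3
Q -> P = 1/3 -> 1/3 = 1
R && P = 2/3 && 1/3 = 1/3
(Q -> P) -> (R && P) = 1 -> 1/3 = 1/3
(P || R) <-> ((Q -> P) -> (R && P)) = 2/3 <-> 1/3 = 2/3
!(Q -> P) -> ((P || R) <-> ((Q -> P) -> (R && P))) = 0 -> 2/3 = 1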